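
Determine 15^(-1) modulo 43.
Since 43 is prime, by Fermat 15^(-1) ≡ 15^{41} ≡ 23 mod 43. Verify: 15 × 23 = 345 ≡ 1 mod 43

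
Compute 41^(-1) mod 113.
Since 113 is prime, by Fermat 41^(-1) ≡ 41^{111} ≡ 102 mod 113. Verify: 41 × 102 = 4182 ≡ 1 mod 113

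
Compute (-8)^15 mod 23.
By repeated squaring mod 23: (-8)^{1}≡15, (-8)^{2}≡18, (-8)^{4}≡2, (-8)^{8}≡4. Then (-8)^{15} = (-8)^{8+4+2+1} ≡ 4 × 2 × 18 × 15 ≡ 21 mod 23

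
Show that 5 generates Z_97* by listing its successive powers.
5^1, 5^2, ..., 5^{96} mod 97: [5, 25, 28, 43, 21, 8, 40, 6, 30, 53, 71, 64, 29, 48, 46, 36, 83, 27, 38, 93, 77, 94, 82, 22, 13, 65, 34, 73, 74, 79, 7, 35, 78, 2, 10, 50, 56, 86, 42, 16, 80, 12, 60, 9, 45, 31, 58, 96, 92, 72, 69, 54, 76, 89, 57, 91, 67, 44, 26, 33, 68, 49, 51, 61, 14, 70, 59, 4, 20, 3, 15, 75, 84, 32, 63, 24, 23, 18, 90, 62, 19, 95, 87, 47, 41, 11, 55, 81, 17, 85, 37, 88, 52, 66, 39, 1]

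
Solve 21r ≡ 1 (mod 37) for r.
Since 37 is prime, by Fermat 21^(-1) ≡ 21^{35} ≡ 30 (mod 37). Verify: 21 × 30 = 630 ≡ 1 (mod 37)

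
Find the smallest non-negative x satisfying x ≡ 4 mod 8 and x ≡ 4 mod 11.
M = 8 × 11 = 88. M₁ = 11, y₁ ≡ 3 mod 8. M₂ = 8, y₂ ≡ 7 mod 11. x = 4×11×3 + 4×8×7 ≡ 4 mod 88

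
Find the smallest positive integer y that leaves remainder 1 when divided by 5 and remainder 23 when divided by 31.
M = 5 × 31 = 155. M₁ = 31, y₁ ≡ 1 (mod 5). M₂ = 5, y₂ ≡ 25 (mod 31). y = 1×31×1 + 23×5×25 ≡ 116 (mod 155)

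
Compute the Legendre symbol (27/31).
(27/31) = 27^{15} mod 31 = -1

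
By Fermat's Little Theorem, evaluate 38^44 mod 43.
By Fermat: 38^{42} ≡ 1 (mod 43). So 38^{44} = 38^{42} · 38^{2} ≡ 38^{2} ≡ 25 (mod 43)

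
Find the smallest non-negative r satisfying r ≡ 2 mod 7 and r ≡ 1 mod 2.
M = 7 × 2 = 14. M₁ = 2, y₁ ≡ 4 mod 7. M₂ = 7, y₂ ≡ 1 mod 2. r = 2×2×4 + 1×7×1 ≡ 9 mod 14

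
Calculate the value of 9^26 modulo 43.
By repeated squaring (mod 43): 9^{1}≡9, 9^{2}≡38, 9^{4}≡25, 9^{8}≡23, 9^{16}≡13. Then 9^{26} = 9^{16+8+2} ≡ 13 × 23 × 38 ≡ 10 (mod 43)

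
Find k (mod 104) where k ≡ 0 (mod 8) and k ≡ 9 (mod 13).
M = 8 × 13 = 104. M₁ = 13, y₁ ≡ 5 (mod 8). M₂ = 8, y₂ ≡ 5 (mod 13). k = 0×13×5 + 9×8×5 ≡ 48 (mod 104)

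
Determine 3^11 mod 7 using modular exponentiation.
Using Fermat: 3^{6} ≡ 1 (mod 7). 11 ≡ 5 (mod 6). So 3^{11} ≡ 3^{5} ≡ 5 (mod 7)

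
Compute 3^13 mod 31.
By repeated squaring (mod 31): 3^{1}≡3, 3^{2}≡9, 3^{4}≡19, 3^{8}≡20. Then 3^{13} = 3^{8+4+1} ≡ 20 × 19 × 3 ≡ 24 (mod 31)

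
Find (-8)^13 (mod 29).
By repeated squaring (mod 29): (-8)^{1}≡21, (-8)^{2}≡6, (-8)^{4}≡7, (-8)^{8}≡20. Then (-8)^{13} = (-8)^{8+4+1} ≡ 20 × 7 × 21 ≡ 11 (mod 29)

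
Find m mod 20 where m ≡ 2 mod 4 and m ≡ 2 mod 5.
M = 4 × 5 = 20. M₁ = 5, y₁ ≡ 1 mod 4. M₂ = 4, y₂ ≡ 4 mod 5. m = 2×5×1 + 2×4×4 ≡ 2 mod 20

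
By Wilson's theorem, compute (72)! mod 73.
By Wilson's theorem, (72)! ≡ -1 ≡ 72 mod 73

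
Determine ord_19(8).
Powers of 8 mod 19: 8^1≡8, 8^2≡7, 8^3≡18, 8^4≡11, 8^5≡12, 8^6≡1. So the order of 8 is 6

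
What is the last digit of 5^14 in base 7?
Using Fermat: 5^{6} ≡ 1 (mod 7). 14 ≡ 2 (mod 6). So 5^{14} ≡ 5^{2} ≡ 4 (mod 7)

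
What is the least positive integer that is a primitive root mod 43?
g = 3. Powers: [3, 9, 27, 38, 28, 41, 37, 25, ...] generates all 42 non-zero residues.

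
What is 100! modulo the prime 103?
(102)! = (100)! × (101) × (102) ≡ -1 (mod 103). So (100)! ≡ -1 × [(102)(101)]^(-1) ≡ 51 (mod 103)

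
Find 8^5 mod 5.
Using Fermat: 8^{4} ≡ 1 mod 5. 5 ≡ 1 mod 4. So 8^{5} ≡ 8^{1} ≡ 3 mod 5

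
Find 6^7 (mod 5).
Using Fermat: 6^{4} ≡ 1 (mod 5). 7 ≡ 3 (mod 4). So 6^{7} ≡ 6^{3} ≡ 1 (mod 5)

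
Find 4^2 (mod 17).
4^{2} = 16 ≡ 16 (mod 17)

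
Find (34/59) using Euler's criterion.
(34/59) = 34^{29} mod 59 = -1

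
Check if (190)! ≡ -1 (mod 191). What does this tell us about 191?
(190)! mod 191 = 190. Since this equals -1 (mod 191), Wilson confirms 191 is prime.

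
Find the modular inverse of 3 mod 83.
Since 83 is prime, by Fermat 3^(-1) ≡ 3^{81} ≡ 28 mod 83. Verify: 3 × 28 = 84 ≡ 1 mod 83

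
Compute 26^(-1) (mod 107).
Since 107 is prime, by Fermat 26^(-1) ≡ 26^{105} ≡ 70 (mod 107). Verify: 26 × 70 = 1820 ≡ 1 (mod 107)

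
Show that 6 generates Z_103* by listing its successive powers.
6^1, 6^2, ..., 6^{102} mod 103: [6, 36, 10, 60, 51, 100, 85, 98, 73, 26, 53, 9, 54, 15, 90, 25, 47, 76, 44, 58, 39, 28, 65, 81, 74, 32, 89, 19, 11, 66, 87, 7, 42, 46, 70, 8, 48, 82, 80, 68, 99, 79, 62, 63, 69, 2, 12, 72, 20, 17, 102, 97, 67, 93, 43, 52, 3, 18, 5, 30, 77, 50, 94, 49, 88, 13, 78, 56, 27, 59, 45, 64, 75, 38, 22, 29, 71, 14, 84, 92, 37, 16, 96, 61, 57, 33, 95, 55, 21, 23, 35, 4, 24, 41, 40, 34, 101, 91, 31, 83, 86, 1]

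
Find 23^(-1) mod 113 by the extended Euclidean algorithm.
Extended GCD: 23(-54) + 113(11) = 1. So 23^(-1) ≡ -54 ≡ 59 mod 113. Verify: 23 × 59 = 1357 ≡ 1 mod 113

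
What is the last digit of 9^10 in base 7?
Using Fermat: 9^{6} ≡ 1 mod 7. 10 ≡ 4 mod 6. So 9^{10} ≡ 9^{4} ≡ 2 mod 7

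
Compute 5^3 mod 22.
5^{3} = 125 ≡ 15 (mod 22)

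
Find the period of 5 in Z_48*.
Powers of 5 mod 48: 5^1≡5, 5^2≡25, 5^3≡29, 5^4≡1. So the order of 5 is 4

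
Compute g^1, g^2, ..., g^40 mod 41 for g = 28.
28^1, 28^2, ..., 28^{40} mod 41: [28, 5, 17, 25, 3, 2, 15, 10, 34, 9, 6, 4, 30, 20, 27, 18, 12, 8, 19, 40, 13, 36, 24, 16, 38, 39, 26, 31, 7, 32, 35, 37, 11, 21, 14, 23, 29, 33, 22, 1]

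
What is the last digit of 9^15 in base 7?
Using Fermat: 9^{6} ≡ 1 mod 7. 15 ≡ 3 mod 6. So 9^{15} ≡ 9^{3} ≡ 1 mod 7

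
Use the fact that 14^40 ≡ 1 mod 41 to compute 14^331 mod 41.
By Fermat: 14^{40} ≡ 1 mod 41. 331 ≡ 11 mod 40. So 14^{331} ≡ 14^{11} ≡ 38 mod 41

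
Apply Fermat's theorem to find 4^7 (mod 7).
By Fermat: 4^{6} ≡ 1 (mod 7). So 4^{7} = 4^{6} · 4^{1} ≡ 4^{1} ≡ 4 (mod 7)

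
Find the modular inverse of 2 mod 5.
Since 5 is prime, by Fermat 2^(-1) ≡ 2^{3} ≡ 3 mod 5. Verify: 2 × 3 = 6 ≡ 1 mod 5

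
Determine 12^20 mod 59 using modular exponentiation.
By repeated squaring mod 59: 12^{1}≡12, 12^{2}≡26, 12^{4}≡27, 12^{8}≡21, 12^{16}≡28. Then 12^{20} = 12^{16+4} ≡ 28 × 27 ≡ 48 mod 59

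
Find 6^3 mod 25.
6^{3} = 216 ≡ 16 mod 25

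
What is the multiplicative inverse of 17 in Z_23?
Since 23 is prime, by Fermat 17^(-1) ≡ 17^{21} ≡ 19 mod 23. Verify: 17 × 19 = 323 ≡ 1 mod 23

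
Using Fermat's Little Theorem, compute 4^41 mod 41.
By Fermat: 4^{40} ≡ 1 (mod 41). So 4^{41} = 4^{40} · 4^{1} ≡ 4^{1} ≡ 4 (mod 41)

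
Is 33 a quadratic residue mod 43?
By Euler's criterion: 33^{21} ≡ 42 (mod 43). Since this equals -1 (≡ 42), 33 is not a QR.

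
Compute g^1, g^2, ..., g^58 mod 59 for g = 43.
43^1, 43^2, ..., 43^{58} mod 59: [43, 20, 34, 46, 31, 35, 30, 51, 10, 17, 23, 45, 47, 15, 55, 5, 38, 41, 52, 53, 37, 57, 32, 19, 50, 26, 56, 48, 58, 16, 39, 25, 13, 28, 24, 29, 8, 49, 42, 36, 14, 12, 44, 4, 54, 21, 18, 7, 6, 22, 2, 27, 40, 9, 33, 3, 11, 1]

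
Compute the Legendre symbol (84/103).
(84/103) = 84^{51} mod 103 = -1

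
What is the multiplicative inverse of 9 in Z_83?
Since 83 is prime, by Fermat 9^(-1) ≡ 9^{81} ≡ 37 mod 83. Verify: 9 × 37 = 333 ≡ 1 mod 83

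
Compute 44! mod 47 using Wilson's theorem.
(46)! = (44)! × (45) × (46) ≡ -1 mod 47. So (44)! ≡ -1 × [(46)(45)]^(-1) ≡ 23 mod 47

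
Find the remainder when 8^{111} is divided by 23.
By Fermat: 8^{22} ≡ 1 (mod 23). 111 = 5×22 + 1. So 8^{111} ≡ 8^{1} ≡ 8 (mod 23)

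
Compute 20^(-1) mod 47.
Since 47 is prime, by Fermat 20^(-1) ≡ 20^{45} ≡ 40 mod 47. Verify: 20 × 40 = 800 ≡ 1 mod 47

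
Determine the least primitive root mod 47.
g = 5. Powers: [5, 25, 31, 14, 23, 21, ...] generates all 46 non-zero residues.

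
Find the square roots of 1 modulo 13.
The square roots of 1 mod 13 are 1 and 12. Verify: 1² = 1 ≡ 1 (mod 13)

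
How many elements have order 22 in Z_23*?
There are φ(23-1) = φ(22) = 10 primitive roots modulo 23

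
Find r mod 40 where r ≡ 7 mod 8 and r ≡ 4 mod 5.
M = 8 × 5 = 40. M₁ = 5, y₁ ≡ 5 mod 8. M₂ = 8, y₂ ≡ 2 mod 5. r = 7×5×5 + 4×8×2 ≡ 39 mod 40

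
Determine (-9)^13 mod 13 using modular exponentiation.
Using Fermat: (-9)^{12} ≡ 1 (mod 13). 13 ≡ 1 (mod 12). So (-9)^{13} ≡ (-9)^{1} ≡ 4 (mod 13)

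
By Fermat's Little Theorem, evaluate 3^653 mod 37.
By Fermat: 3^{36} ≡ 1 mod 37. 653 ≡ 5 mod 36. So 3^{653} ≡ 3^{5} ≡ 21 mod 37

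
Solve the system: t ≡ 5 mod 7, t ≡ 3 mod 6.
M = 7 × 6 = 42. M₁ = 6, y₁ ≡ 6 mod 7. M₂ = 7, y₂ ≡ 1 mod 6. t = 5×6×6 + 3×7×1 ≡ 33 mod 42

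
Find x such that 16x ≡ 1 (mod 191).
Since 191 is prime, by Fermat 16^(-1) ≡ 16^{189} ≡ 12 (mod 191). Verify: 16 × 12 = 192 ≡ 1 (mod 191)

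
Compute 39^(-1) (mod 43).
Since 43 is prime, by Fermat 39^(-1) ≡ 39^{41} ≡ 32 (mod 43). Verify: 39 × 32 = 1248 ≡ 1 (mod 43)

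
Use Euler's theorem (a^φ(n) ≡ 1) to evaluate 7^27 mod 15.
By Euler: 7^{8} ≡ 1 (mod 15) since gcd(7, 15) = 1. 27 = 3×8 + 3. So 7^{27} ≡ 7^{3} ≡ 13 (mod 15)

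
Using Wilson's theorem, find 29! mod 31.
(30)! = (29)! × (30) ≡ -1 mod 31. So (29)! ≡ -1 × (30)^(-1) ≡ (-1)×(-1) = 1 mod 31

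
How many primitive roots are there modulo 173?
Number of primitive roots mod 173 = φ(p-1) = φ(172) = 84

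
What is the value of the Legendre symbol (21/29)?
(21/29) = 21^{14} mod 29 = -1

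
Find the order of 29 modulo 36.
Powers of 29 mod 36: 29^1≡29, 29^2≡13, 29^3≡17, 29^4≡25, 29^5≡5, 29^6≡1. Order = 6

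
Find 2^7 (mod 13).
By repeated squaring (mod 13): 2^{1}≡2, 2^{2}≡4, 2^{4}≡3. Then 2^{7} = 2^{4+2+1} ≡ 3 × 4 × 2 ≡ 11 (mod 13)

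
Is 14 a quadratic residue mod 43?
By Euler's criterion: 14^{21} ≡ 1 (mod 43). Since this equals 1, 14 is a QR.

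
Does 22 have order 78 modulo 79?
22^{13} ≡ 1 (mod 79) and 13 < 78, so ord_79(22) = 13 ≠ 78 and 22 is not a primitive root.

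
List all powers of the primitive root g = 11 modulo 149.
11^1, 11^2, ..., 11^{148} mod 149: [11, 121, 139, 39, 131, 100, 57, 31, 43, 26, 137, 17, 38, 120, 128, 67, 141, 61, 75, 80, 135, 144, 94, 140, 50, 103, 90, 96, 13, 143, 83, 19, 60, 64, 108, 145, 105, 112, 40, 142, 72, 47, 70, 25, 126, 45, 48, 81, 146, 116, 84, 30, 32, 54, 147, 127, 56, 20, 71, 36, 98, 35, 87, 63, 97, 24, 115, 73, 58, 42, 15, 16, 27, 148, 138, 28, 10, 110, 18, 49, 92, 118, 106, 123, 12, 132, 111, 29, 21, 82, 8, 88, 74, 69, 14, 5, 55, 9, 99, 46, 59, 53, 136, 6, 66, 130, 89, 85, 41, 4, 44, 37, 109, 7, 77, 102, 79, 124, 23, 104, 101, 68, 3, 33, 65, 119, 117, 95, 2, 22, 93, 129, 78, 113, 51, 114, 62, 86, 52, 125, 34, 76, 91, 107, 134, 133, 122, 1]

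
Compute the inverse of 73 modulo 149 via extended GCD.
Extended GCD: 73(49) + 149(-24) = 1. So 73^(-1) ≡ 49 (mod 149). Verify: 73 × 49 = 3577 ≡ 1 (mod 149)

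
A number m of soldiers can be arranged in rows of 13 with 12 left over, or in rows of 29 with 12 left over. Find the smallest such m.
M = 13 × 29 = 377. M₁ = 29, y₁ ≡ 9 (mod 13). M₂ = 13, y₂ ≡ 9 (mod 29). m = 12×29×9 + 12×13×9 ≡ 12 (mod 377)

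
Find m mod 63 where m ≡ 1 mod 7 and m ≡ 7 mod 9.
M = 7 × 9 = 63. M₁ = 9, y₁ ≡ 4 mod 7. M₂ = 7, y₂ ≡ 4 mod 9. m = 1×9×4 + 7×7×4 ≡ 43 mod 63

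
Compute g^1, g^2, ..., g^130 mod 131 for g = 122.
122^1, 122^2, ..., 122^{130} mod 131: [122, 81, 57, 11, 32, 105, 103, 121, 90, 107, 85, 21, 73, 129, 18, 100, 17, 109, 67, 52, 56, 20, 82, 48, 92, 89, 116, 4, 95, 62, 97, 44, 128, 27, 19, 91, 98, 35, 78, 84, 30, 123, 72, 7, 68, 43, 6, 77, 93, 80, 66, 61, 106, 94, 71, 16, 118, 117, 126, 45, 119, 108, 76, 102, 130, 9, 50, 74, 120, 99, 26, 28, 10, 41, 24, 46, 110, 58, 2, 113, 31, 114, 22, 64, 79, 75, 111, 49, 83, 39, 42, 15, 127, 36, 69, 34, 87, 3, 104, 112, 40, 33, 96, 53, 47, 101, 8, 59, 124, 63, 88, 125, 54, 38, 51, 65, 70, 25, 37, 60, 115, 13, 14, 5, 86, 12, 23, 55, 29, 1]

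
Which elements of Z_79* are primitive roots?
There are φ(78) = 24 primitive roots mod 79: {3, 6, 7, 28, 29, 30, 34, 35, 37, 39, 43, 47, 48, 53, 54, 59, 60, 63, 66, 68, 70, 74, 75, 77}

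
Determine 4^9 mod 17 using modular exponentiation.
By repeated squaring mod 17: 4^{1}≡4, 4^{2}≡16, 4^{4}≡1, 4^{8}≡1. Then 4^{9} = 4^{8+1} ≡ 1 × 4 ≡ 4 mod 17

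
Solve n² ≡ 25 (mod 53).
The square roots of 25 mod 53 are 5 and 48. Verify: 5² = 25 ≡ 25 (mod 53)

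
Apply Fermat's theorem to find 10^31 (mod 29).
By Fermat: 10^{28} ≡ 1 (mod 29). So 10^{31} = 10^{28} · 10^{3} ≡ 10^{3} ≡ 14 (mod 29)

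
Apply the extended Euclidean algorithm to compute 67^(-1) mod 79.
Extended GCD: 67(-33) + 79(28) = 1. So 67^(-1) ≡ -33 ≡ 46 (mod 79). Verify: 67 × 46 = 3082 ≡ 1 (mod 79)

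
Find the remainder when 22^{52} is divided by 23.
By Fermat: 22^{22} ≡ 1 (mod 23). 52 = 2×22 + 8. So 22^{52} ≡ 22^{8} ≡ 1 (mod 23)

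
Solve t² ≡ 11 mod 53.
The square roots of 11 mod 53 are 8 and 45. Verify: 8² = 64 ≡ 11 mod 53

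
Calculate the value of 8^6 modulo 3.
Using Fermat: 8^{2} ≡ 1 mod 3. 6 ≡ 0 mod 2. So 8^{6} ≡ 8^{0} ≡ 1 mod 3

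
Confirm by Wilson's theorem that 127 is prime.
(126)! mod 127 = 126. Since this equals -1 mod 127, Wilson confirms 127 is prime.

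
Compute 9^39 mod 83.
By repeated squaring (mod 83): 9^{1}≡9, 9^{2}≡81, 9^{4}≡4, 9^{8}≡16, 9^{16}≡7, 9^{32}≡49. Then 9^{39} = 9^{32+4+2+1} ≡ 49 × 4 × 81 × 9 ≡ 41 (mod 83)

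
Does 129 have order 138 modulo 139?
129^{23} ≡ 1 mod 139 and 23 < 138, so ord_139(129) = 23 ≠ 138 and 129 is not a primitive root.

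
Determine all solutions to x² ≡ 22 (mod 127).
The square roots of 22 mod 127 are 99 and 28. Verify: 99² = 9801 ≡ 22 (mod 127)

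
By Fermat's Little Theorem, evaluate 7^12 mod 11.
By Fermat: 7^{10} ≡ 1 mod 11. So 7^{12} = 7^{10} · 7^{2} ≡ 7^{2} ≡ 5 mod 11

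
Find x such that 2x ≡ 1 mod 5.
Since 5 is prime, by Fermat 2^(-1) ≡ 2^{3} ≡ 3 mod 5. Verify: 2 × 3 = 6 ≡ 1 mod 5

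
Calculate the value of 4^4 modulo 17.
4^{4} = 256 ≡ 1 mod 17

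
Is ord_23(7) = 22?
Powers of 7 mod 23: 7^1≡7, 7^2≡3, 7^3≡21, 7^4≡9, 7^5≡17, 7^6≡4, 7^7≡5, 7^8≡12, 7^9≡15, 7^10≡13, 7^11≡22, 7^12≡16, 7^13≡20, 7^14≡2, 7^15≡14, 7^16≡6, 7^17≡19, 7^18≡18, 7^19≡11, 7^20≡8, 7^21≡10, 7^22≡1. First k with 7^k≡1 is k=22. Yes, ord_23(7) = 22.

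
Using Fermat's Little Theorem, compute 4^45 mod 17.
By Fermat: 4^{16} ≡ 1 (mod 17). 45 = 2×16 + 13. So 4^{45} ≡ 4^{13} ≡ 4 (mod 17)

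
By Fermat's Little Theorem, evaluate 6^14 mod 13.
By Fermat: 6^{12} ≡ 1 (mod 13). So 6^{14} = 6^{12} · 6^{2} ≡ 6^{2} ≡ 10 (mod 13)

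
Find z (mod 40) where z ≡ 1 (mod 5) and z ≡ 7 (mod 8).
M = 5 × 8 = 40. M₁ = 8, y₁ ≡ 2 (mod 5). M₂ = 5, y₂ ≡ 5 (mod 8). z = 1×8×2 + 7×5×5 ≡ 31 (mod 40)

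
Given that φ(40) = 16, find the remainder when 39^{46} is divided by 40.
By Euler: 39^{16} ≡ 1 (mod 40) since gcd(39, 40) = 1. 46 = 2×16 + 14. So 39^{46} ≡ 39^{14} ≡ 1 (mod 40)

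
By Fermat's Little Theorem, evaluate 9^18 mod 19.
By Fermat's Little Theorem, 9^{18} ≡ 1 (mod 19) since 19 is prime and gcd(9, 19) = 1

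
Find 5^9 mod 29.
By repeated squaring mod 29: 5^{1}≡5, 5^{2}≡25, 5^{4}≡16, 5^{8}≡24. Then 5^{9} = 5^{8+1} ≡ 24 × 5 ≡ 4 mod 29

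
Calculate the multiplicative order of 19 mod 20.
Powers of 19 mod 20: 19^1≡19, 19^2≡1. ord_20(19) = 2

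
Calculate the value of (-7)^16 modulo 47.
By repeated squaring mod 47: (-7)^{1}≡40, (-7)^{2}≡2, (-7)^{4}≡4, (-7)^{8}≡16, (-7)^{16}≡21. So (-7)^{16} ≡ 21 mod 47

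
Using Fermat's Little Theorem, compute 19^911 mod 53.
By Fermat: 19^{52} ≡ 1 mod 53. 911 ≡ 27 mod 52. So 19^{911} ≡ 19^{27} ≡ 34 mod 53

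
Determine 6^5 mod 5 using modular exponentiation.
Using Fermat: 6^{4} ≡ 1 (mod 5). 5 ≡ 1 (mod 4). So 6^{5} ≡ 6^{1} ≡ 1 (mod 5)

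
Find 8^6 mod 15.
By repeated squaring mod 15: 8^{1}≡8, 8^{2}≡4, 8^{4}≡1. Then 8^{6} = 8^{4+2} ≡ 1 × 4 ≡ 4 mod 15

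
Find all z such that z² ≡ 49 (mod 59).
The square roots of 49 mod 59 are 7 and 52. Verify: 7² = 49 ≡ 49 (mod 59)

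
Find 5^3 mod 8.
5^{3} = 125 ≡ 5 mod 8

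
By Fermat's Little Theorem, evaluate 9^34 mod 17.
By Fermat: 9^{16} ≡ 1 (mod 17). 34 = 2×16 + 2. So 9^{34} ≡ 9^{2} ≡ 13 (mod 17)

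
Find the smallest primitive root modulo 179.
g = 2. Powers: [2, 4, 8, 16, 32, 64, 128, ...] generates all 178 non-zero residues.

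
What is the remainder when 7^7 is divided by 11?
By repeated squaring mod 11: 7^{1}≡7, 7^{2}≡5, 7^{4}≡3. Then 7^{7} = 7^{4+2+1} ≡ 3 × 5 × 7 ≡ 6 mod 11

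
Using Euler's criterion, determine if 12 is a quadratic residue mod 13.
By Euler's criterion: 12^{6} ≡ 1 (mod 13). Since this equals 1, 12 is a QR.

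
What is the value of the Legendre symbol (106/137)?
(106/137) = 106^{68} mod 137 = -1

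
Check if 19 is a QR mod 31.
By Euler's criterion: 19^{15} ≡ 1 mod 31. Since this equals 1, 19 is a QR.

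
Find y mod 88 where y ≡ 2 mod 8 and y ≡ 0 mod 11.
M = 8 × 11 = 88. M₁ = 11, y₁ ≡ 3 mod 8. M₂ = 8, y₂ ≡ 7 mod 11. y = 2×11×3 + 0×8×7 ≡ 66 mod 88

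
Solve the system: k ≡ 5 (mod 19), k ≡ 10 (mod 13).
M = 19 × 13 = 247. M₁ = 13, y₁ ≡ 3 (mod 19). M₂ = 19, y₂ ≡ 11 (mod 13). k = 5×13×3 + 10×19×11 ≡ 62 (mod 247)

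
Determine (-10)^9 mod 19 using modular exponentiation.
By repeated squaring mod 19: (-10)^{1}≡9, (-10)^{2}≡5, (-10)^{4}≡6, (-10)^{8}≡17. Then (-10)^{9} = (-10)^{8+1} ≡ 17 × 9 ≡ 1 mod 19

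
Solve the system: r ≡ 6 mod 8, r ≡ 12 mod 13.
M = 8 × 13 = 104. M₁ = 13, y₁ ≡ 5 mod 8. M₂ = 8, y₂ ≡ 5 mod 13. r = 6×13×5 + 12×8×5 ≡ 38 mod 104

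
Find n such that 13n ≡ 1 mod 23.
Since 23 is prime, by Fermat 13^(-1) ≡ 13^{21} ≡ 16 mod 23. Verify: 13 × 16 = 208 ≡ 1 mod 23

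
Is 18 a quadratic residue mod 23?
By Euler's criterion: 18^{11} ≡ 1 mod 23. Since this equals 1, 18 is a QR.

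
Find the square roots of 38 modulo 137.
The square roots of 38 mod 137 are 60 and 77. Verify: 60² = 3600 ≡ 38 (mod 137)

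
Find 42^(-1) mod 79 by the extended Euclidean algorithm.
Extended GCD: 42(32) + 79(-17) = 1. So 42^(-1) ≡ 32 mod 79. Verify: 42 × 32 = 1344 ≡ 1 mod 79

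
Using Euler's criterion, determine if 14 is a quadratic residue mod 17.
By Euler's criterion: 14^{8} ≡ 16 mod 17. Since this equals -1 (≡ 16), 14 is not a QR.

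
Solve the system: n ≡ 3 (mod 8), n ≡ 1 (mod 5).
M = 8 × 5 = 40. M₁ = 5, y₁ ≡ 5 (mod 8). M₂ = 8, y₂ ≡ 2 (mod 5). n = 3×5×5 + 1×8×2 ≡ 11 (mod 40)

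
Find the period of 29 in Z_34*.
Powers of 29 mod 34: 29^1≡29, 29^2≡25, 29^3≡11, 29^4≡13, 29^5≡3, 29^6≡19, 29^7≡7, 29^8≡33, 29^9≡5, 29^10≡9, 29^11≡23, 29^12≡21, 29^13≡31, 29^14≡15, 29^15≡27, 29^16≡1. Order = 16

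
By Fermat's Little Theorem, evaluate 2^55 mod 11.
By Fermat: 2^{10} ≡ 1 (mod 11). 55 = 5×10 + 5. So 2^{55} ≡ 2^{5} ≡ 10 (mod 11)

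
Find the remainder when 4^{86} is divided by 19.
By Fermat: 4^{18} ≡ 1 (mod 19). 86 = 4×18 + 14. So 4^{86} ≡ 4^{14} ≡ 17 (mod 19)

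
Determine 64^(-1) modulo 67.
Since 67 is prime, by Fermat 64^(-1) ≡ 64^{65} ≡ 22 (mod 67). Verify: 64 × 22 = 1408 ≡ 1 (mod 67)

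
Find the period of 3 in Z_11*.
Powers of 3 mod 11: 3^1≡3, 3^2≡9, 3^3≡5, 3^4≡4, 3^5≡1. Order = 5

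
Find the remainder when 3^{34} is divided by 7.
By Fermat: 3^{6} ≡ 1 (mod 7). 34 = 5×6 + 4. So 3^{34} ≡ 3^{4} ≡ 4 (mod 7)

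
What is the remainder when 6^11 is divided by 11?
Using Fermat: 6^{10} ≡ 1 (mod 11). 11 ≡ 1 (mod 10). So 6^{11} ≡ 6^{1} ≡ 6 (mod 11)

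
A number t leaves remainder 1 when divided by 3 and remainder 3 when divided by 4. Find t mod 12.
M = 3 × 4 = 12. M₁ = 4, y₁ ≡ 1 mod 3. M₂ = 3, y₂ ≡ 3 mod 4. t = 1×4×1 + 3×3×3 ≡ 7 mod 12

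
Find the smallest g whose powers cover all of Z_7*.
g = 3. For each prime q|6: 3^{3}≡6, 3^{2}≡2, none ≡ 1, so ord_7(3) = 6 and 3 is a primitive root.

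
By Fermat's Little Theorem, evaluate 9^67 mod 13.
By Fermat: 9^{12} ≡ 1 mod 13. 67 = 5×12 + 7. So 9^{67} ≡ 9^{7} ≡ 9 mod 13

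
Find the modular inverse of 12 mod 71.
Since 71 is prime, by Fermat 12^(-1) ≡ 12^{69} ≡ 6 mod 71. Verify: 12 × 6 = 72 ≡ 1 mod 71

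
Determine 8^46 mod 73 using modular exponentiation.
By repeated squaring (mod 73): 8^{1}≡8, 8^{2}≡64, 8^{4}≡8, 8^{8}≡64, 8^{16}≡8, 8^{32}≡64. Then 8^{46} = 8^{32+8+4+2} ≡ 64 × 64 × 8 × 64 ≡ 8 (mod 73)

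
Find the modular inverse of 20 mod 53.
Since 53 is prime, by Fermat 20^(-1) ≡ 20^{51} ≡ 8 (mod 53). Verify: 20 × 8 = 160 ≡ 1 (mod 53)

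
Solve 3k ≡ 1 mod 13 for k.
Since 13 is prime, by Fermat 3^(-1) ≡ 3^{11} ≡ 9 mod 13. Verify: 3 × 9 = 27 ≡ 1 mod 13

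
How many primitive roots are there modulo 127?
Number of primitive roots mod 127 = φ(p-1) = φ(126) = 36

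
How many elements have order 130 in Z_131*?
A prime p has φ(p-1) primitive roots; here φ(130) = 48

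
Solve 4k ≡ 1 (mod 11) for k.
Since 11 is prime, by Fermat 4^(-1) ≡ 4^{9} ≡ 3 (mod 11). Verify: 4 × 3 = 12 ≡ 1 (mod 11)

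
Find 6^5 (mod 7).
By repeated squaring (mod 7): 6^{1}≡6, 6^{2}≡1, 6^{4}≡1. Then 6^{5} = 6^{4+1} ≡ 1 × 6 ≡ 6 (mod 7)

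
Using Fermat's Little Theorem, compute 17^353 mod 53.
By Fermat: 17^{52} ≡ 1 (mod 53). 353 ≡ 41 (mod 52). So 17^{353} ≡ 17^{41} ≡ 29 (mod 53)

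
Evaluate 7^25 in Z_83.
By repeated squaring mod 83: 7^{1}≡7, 7^{2}≡49, 7^{4}≡77, 7^{8}≡36, 7^{16}≡51. Then 7^{25} = 7^{16+8+1} ≡ 51 × 36 × 7 ≡ 70 mod 83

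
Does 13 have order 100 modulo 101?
13^{50} ≡ 1 (mod 101) and 50 < 100, so ord_101(13) = 50 ≠ 100 and 13 is not a primitive root.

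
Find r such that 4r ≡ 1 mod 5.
Since 5 is prime, by Fermat 4^(-1) ≡ 4^{3} ≡ 4 mod 5. Verify: 4 × 4 = 16 ≡ 1 mod 5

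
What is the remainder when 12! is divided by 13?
By Wilson's theorem, (12)! ≡ -1 ≡ 12 (mod 13)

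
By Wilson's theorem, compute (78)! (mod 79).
By Wilson's theorem, (78)! ≡ -1 ≡ 78 (mod 79)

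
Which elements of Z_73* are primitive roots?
There are φ(72) = 24 primitive roots mod 73: {5, 11, 13, 14, 15, 20, 26, 28, 29, 31, 33, 34, 39, 40, 42, 44, 45, 47, 53, 58, 59, 60, 62, 68}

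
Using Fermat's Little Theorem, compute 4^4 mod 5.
By Fermat's Little Theorem, 4^{4} ≡ 1 mod 5 since 5 is prime and gcd(4, 5) = 1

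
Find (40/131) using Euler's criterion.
(40/131) = 40^{65} mod 131 = -1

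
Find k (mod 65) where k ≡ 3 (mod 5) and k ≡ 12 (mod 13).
M = 5 × 13 = 65. M₁ = 13, y₁ ≡ 2 (mod 5). M₂ = 5, y₂ ≡ 8 (mod 13). k = 3×13×2 + 12×5×8 ≡ 38 (mod 65)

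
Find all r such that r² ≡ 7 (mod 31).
The square roots of 7 mod 31 are 10 and 21. Verify: 10² = 100 ≡ 7 (mod 31)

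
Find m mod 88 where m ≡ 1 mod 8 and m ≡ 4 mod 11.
M = 8 × 11 = 88. M₁ = 11, y₁ ≡ 3 mod 8. M₂ = 8, y₂ ≡ 7 mod 11. m = 1×11×3 + 4×8×7 ≡ 81 mod 88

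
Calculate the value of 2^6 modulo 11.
By repeated squaring mod 11: 2^{1}≡2, 2^{2}≡4, 2^{4}≡5. Then 2^{6} = 2^{4+2} ≡ 5 × 4 ≡ 9 mod 11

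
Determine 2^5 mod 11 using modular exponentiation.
By repeated squaring mod 11: 2^{1}≡2, 2^{2}≡4, 2^{4}≡5. Then 2^{5} = 2^{4+1} ≡ 5 × 2 ≡ 10 mod 11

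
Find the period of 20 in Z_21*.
Powers of 20 mod 21: 20^1≡20, 20^2≡1. ord_21(20) = 2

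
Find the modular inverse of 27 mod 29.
Since 29 is prime, by Fermat 27^(-1) ≡ 27^{27} ≡ 14 mod 29. Verify: 27 × 14 = 378 ≡ 1 mod 29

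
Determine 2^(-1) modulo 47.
Since 47 is prime, by Fermat 2^(-1) ≡ 2^{45} ≡ 24 mod 47. Verify: 2 × 24 = 48 ≡ 1 mod 47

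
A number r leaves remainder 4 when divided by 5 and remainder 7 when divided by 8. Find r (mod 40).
M = 5 × 8 = 40. M₁ = 8, y₁ ≡ 2 (mod 5). M₂ = 5, y₂ ≡ 5 (mod 8). r = 4×8×2 + 7×5×5 ≡ 39 (mod 40)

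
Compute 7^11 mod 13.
By repeated squaring mod 13: 7^{1}≡7, 7^{2}≡10, 7^{4}≡9, 7^{8}≡3. Then 7^{11} = 7^{8+2+1} ≡ 3 × 10 × 7 ≡ 2 mod 13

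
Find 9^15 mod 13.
Using Fermat: 9^{12} ≡ 1 mod 13. 15 ≡ 3 mod 12. So 9^{15} ≡ 9^{3} ≡ 1 mod 13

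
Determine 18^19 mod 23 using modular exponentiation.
By repeated squaring (mod 23): 18^{1}≡18, 18^{2}≡2, 18^{4}≡4, 18^{8}≡16, 18^{16}≡3. Then 18^{19} = 18^{16+2+1} ≡ 3 × 2 × 18 ≡ 16 (mod 23)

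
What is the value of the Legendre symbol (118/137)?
(118/137) = 118^{68} mod 137 = 1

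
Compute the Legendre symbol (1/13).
(1/13) = 1^{6} mod 13 = 1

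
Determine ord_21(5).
Powers of 5 mod 21: 5^1≡5, 5^2≡4, 5^3≡20, 5^4≡16, 5^5≡17, 5^6≡1. So the order of 5 is 6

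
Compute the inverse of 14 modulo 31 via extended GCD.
Extended GCD: 14(-11) + 31(5) = 1. So 14^(-1) ≡ -11 ≡ 20 (mod 31). Verify: 14 × 20 = 280 ≡ 1 (mod 31)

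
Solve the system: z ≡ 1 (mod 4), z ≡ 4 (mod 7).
M = 4 × 7 = 28. M₁ = 7, y₁ ≡ 3 (mod 4). M₂ = 4, y₂ ≡ 2 (mod 7). z = 1×7×3 + 4×4×2 ≡ 25 (mod 28)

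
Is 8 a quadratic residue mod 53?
By Euler's criterion: 8^{26} ≡ 52 mod 53. Since this equals -1 (≡ 52), 8 is not a QR.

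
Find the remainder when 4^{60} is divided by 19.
By Fermat: 4^{18} ≡ 1 mod 19. 60 = 3×18 + 6. So 4^{60} ≡ 4^{6} ≡ 11 mod 19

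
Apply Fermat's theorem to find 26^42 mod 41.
By Fermat: 26^{40} ≡ 1 mod 41. So 26^{42} = 26^{40} · 26^{2} ≡ 26^{2} ≡ 20 mod 41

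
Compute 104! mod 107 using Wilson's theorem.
(106)! = (104)! × (105) × (106) ≡ -1 mod 107. So (104)! ≡ -1 × [(106)(105)]^(-1) ≡ 53 mod 107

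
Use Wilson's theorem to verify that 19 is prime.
(18)! mod 19 = 18. Since this equals -1 (mod 19), Wilson confirms 19 is prime.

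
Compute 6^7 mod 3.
By repeated squaring (mod 3): 6^{1}≡0, 6^{2}≡0, 6^{4}≡0. Then 6^{7} = 6^{4+2+1} ≡ 0 × 0 × 0 ≡ 0 (mod 3)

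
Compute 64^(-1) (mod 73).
Since 73 is prime, by Fermat 64^(-1) ≡ 64^{71} ≡ 8 (mod 73). Verify: 64 × 8 = 512 ≡ 1 (mod 73)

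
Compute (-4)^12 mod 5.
Using Fermat: (-4)^{4} ≡ 1 (mod 5). 12 ≡ 0 (mod 4). So (-4)^{12} ≡ (-4)^{0} ≡ 1 (mod 5)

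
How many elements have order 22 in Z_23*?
Number of primitive roots mod 23 = φ(p-1) = φ(22) = 10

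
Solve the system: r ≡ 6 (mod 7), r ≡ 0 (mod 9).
M = 7 × 9 = 63. M₁ = 9, y₁ ≡ 4 (mod 7). M₂ = 7, y₂ ≡ 4 (mod 9). r = 6×9×4 + 0×7×4 ≡ 27 (mod 63)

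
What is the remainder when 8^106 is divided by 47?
Using Fermat: 8^{46} ≡ 1 mod 47. 106 ≡ 14 mod 46. So 8^{106} ≡ 8^{14} ≡ 3 mod 47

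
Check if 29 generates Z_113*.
ord_113(29) divides 112. For each prime q|112: 29^{56}≡112, 29^{16}≡109, none ≡ 1. So 29 has order 112 and is a primitive root mod 113.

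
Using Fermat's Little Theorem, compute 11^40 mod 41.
By Fermat's Little Theorem, 11^{40} ≡ 1 mod 41 since 41 is prime and gcd(11, 41) = 1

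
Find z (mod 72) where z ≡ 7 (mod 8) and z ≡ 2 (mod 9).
M = 8 × 9 = 72. M₁ = 9, y₁ ≡ 1 (mod 8). M₂ = 8, y₂ ≡ 8 (mod 9). z = 7×9×1 + 2×8×8 ≡ 47 (mod 72)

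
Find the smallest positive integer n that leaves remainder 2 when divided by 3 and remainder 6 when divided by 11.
M = 3 × 11 = 33. M₁ = 11, y₁ ≡ 2 (mod 3). M₂ = 3, y₂ ≡ 4 (mod 11). n = 2×11×2 + 6×3×4 ≡ 17 (mod 33)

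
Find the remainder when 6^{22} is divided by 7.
By Fermat: 6^{6} ≡ 1 mod 7. 22 = 3×6 + 4. So 6^{22} ≡ 6^{4} ≡ 1 mod 7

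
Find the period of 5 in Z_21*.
Powers of 5 mod 21: 5^1≡5, 5^2≡4, 5^3≡20, 5^4≡16, 5^5≡17, 5^6≡1. So the order of 5 is 6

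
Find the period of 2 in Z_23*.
Powers of 2 mod 23: 2^1≡2, 2^2≡4, 2^3≡8, 2^4≡16, 2^5≡9, 2^6≡18, 2^7≡13, 2^8≡3, 2^9≡6, 2^10≡12, 2^11≡1. Order = 11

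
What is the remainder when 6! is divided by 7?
By Wilson's theorem, (6)! ≡ -1 ≡ 6 (mod 7)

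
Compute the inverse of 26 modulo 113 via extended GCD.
Extended GCD: 26(-13) + 113(3) = 1. So 26^(-1) ≡ -13 ≡ 100 mod 113. Verify: 26 × 100 = 2600 ≡ 1 mod 113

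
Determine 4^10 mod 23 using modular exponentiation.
By repeated squaring (mod 23): 4^{1}≡4, 4^{2}≡16, 4^{4}≡3, 4^{8}≡9. Then 4^{10} = 4^{8+2} ≡ 9 × 16 ≡ 6 (mod 23)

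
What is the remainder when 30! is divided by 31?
By Wilson's theorem, (30)! ≡ -1 ≡ 30 mod 31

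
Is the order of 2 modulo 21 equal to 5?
Powers of 2 mod 21: 2^1≡2, 2^2≡4, 2^3≡8, 2^4≡16, 2^5≡11, 2^6≡1. 2^5≡11≢1, so ord ≠ 5. No, the actual order is 6.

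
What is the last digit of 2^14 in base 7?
Using Fermat: 2^{6} ≡ 1 (mod 7). 14 ≡ 2 (mod 6). So 2^{14} ≡ 2^{2} ≡ 4 (mod 7)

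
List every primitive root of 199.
There are φ(198) = 60 primitive roots mod 199: {3, 6, 15, 22, 30, 34, 38, 39, 41, 44, 48, 54, 68, 69, 71, 73, 75, 77, 84, 87, 95, 97, 99, 105, 108, 110, 113, 118, 119, 120, 127, 129, 133, 134, 142, 143, 146, 148, 149, 150, 152, 153, 154, 163, 164, 166, 167, 168, 170, 173, 176, 179, 183, 185, 186, 189, 190, 192, 195, 197}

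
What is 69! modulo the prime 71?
(70)! = (69)! × (70) ≡ -1 (mod 71). So (69)! ≡ -1 × (70)^(-1) ≡ (-1)×(-1) = 1 (mod 71)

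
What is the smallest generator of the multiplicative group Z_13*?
g = 2. Powers: [2, 4, 8, 3, 6, 12, 11, 9, 5, 10, ...] generates all 12 non-zero residues.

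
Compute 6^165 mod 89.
Using Fermat: 6^{88} ≡ 1 mod 89. 165 ≡ 77 mod 88. So 6^{165} ≡ 6^{77} ≡ 77 mod 89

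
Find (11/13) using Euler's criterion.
(11/13) = 11^{6} mod 13 = -1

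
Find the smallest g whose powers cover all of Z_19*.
g = 2. For each prime q|18: 2^{9}≡18, 2^{6}≡7, none ≡ 1, so ord_19(2) = 18 and 2 is a primitive root.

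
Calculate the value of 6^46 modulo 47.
Using Fermat: 6^{46} ≡ 1 mod 47. 46 ≡ 0 mod 46. So 6^{46} ≡ 6^{0} ≡ 1 mod 47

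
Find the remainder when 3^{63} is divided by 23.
By Fermat: 3^{22} ≡ 1 mod 23. 63 = 2×22 + 19. So 3^{63} ≡ 3^{19} ≡ 6 mod 23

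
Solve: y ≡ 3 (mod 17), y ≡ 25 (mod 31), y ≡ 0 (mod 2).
M = 17 × 31 × 2 = 1054. M₁ = 62, y₁ ≡ 14 (mod 17). M₂ = 34, y₂ ≡ 21 (mod 31). M₃ = 527, y₃ ≡ 1 (mod 2). y = 3×62×14 + 25×34×21 + 0×527×1 ≡ 428 (mod 1054)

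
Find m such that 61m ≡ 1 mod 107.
Since 107 is prime, by Fermat 61^(-1) ≡ 61^{105} ≡ 100 mod 107. Verify: 61 × 100 = 6100 ≡ 1 mod 107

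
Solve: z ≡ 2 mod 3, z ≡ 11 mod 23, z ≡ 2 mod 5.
M = 3 × 23 × 5 = 345. M₁ = 115, y₁ ≡ 1 mod 3. M₂ = 15, y₂ ≡ 20 mod 23. M₃ = 69, y₃ ≡ 4 mod 5. z = 2×115×1 + 11×15×20 + 2×69×4 ≡ 287 mod 345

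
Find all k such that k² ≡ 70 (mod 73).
The square roots of 70 mod 73 are 17 and 56. Verify: 17² = 289 ≡ 70 (mod 73)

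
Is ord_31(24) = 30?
Powers of 24 mod 31: 24^1≡24, 24^2≡18, 24^3≡29, 24^4≡14, 24^5≡26, 24^6≡4, 24^7≡3, 24^8≡10, 24^9≡23, 24^10≡25, 24^11≡11, 24^12≡16, 24^13≡12, 24^14≡9, 24^15≡30, 24^16≡7, 24^17≡13, 24^18≡2, 24^19≡17, 24^20≡5, 24^21≡27, 24^22≡28, 24^23≡21, 24^24≡8, 24^25≡6, 24^26≡20, 24^27≡15, 24^28≡19, 24^29≡22, 24^30≡1. First k with 24^k≡1 is k=30. Yes, ord_31(24) = 30.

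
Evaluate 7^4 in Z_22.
7^{4} = 2401 ≡ 3 (mod 22)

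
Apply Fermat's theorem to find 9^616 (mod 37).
By Fermat: 9^{36} ≡ 1 (mod 37). 616 ≡ 4 (mod 36). So 9^{616} ≡ 9^{4} ≡ 12 (mod 37)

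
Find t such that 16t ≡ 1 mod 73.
Since 73 is prime, by Fermat 16^(-1) ≡ 16^{71} ≡ 32 mod 73. Verify: 16 × 32 = 512 ≡ 1 mod 73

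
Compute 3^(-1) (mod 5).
Since 5 is prime, by Fermat 3^(-1) ≡ 3^{3} ≡ 2 (mod 5). Verify: 3 × 2 = 6 ≡ 1 (mod 5)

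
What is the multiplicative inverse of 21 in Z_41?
Since 41 is prime, by Fermat 21^(-1) ≡ 21^{39} ≡ 2 mod 41. Verify: 21 × 2 = 42 ≡ 1 mod 41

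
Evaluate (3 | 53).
(3/53) = 3^{26} mod 53 = -1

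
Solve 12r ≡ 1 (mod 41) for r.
Since 41 is prime, by Fermat 12^(-1) ≡ 12^{39} ≡ 24 (mod 41). Verify: 12 × 24 = 288 ≡ 1 (mod 41)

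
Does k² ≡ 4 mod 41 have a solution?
By Euler's criterion: 4^{20} ≡ 1 mod 41. Since this equals 1, 4 is a QR.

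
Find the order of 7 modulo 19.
Powers of 7 mod 19: 7^1≡7, 7^2≡11, 7^3≡1. So the order of 7 is 3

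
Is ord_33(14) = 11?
Powers of 14 mod 33: 14^1≡14, 14^2≡31, 14^3≡5, 14^4≡4, 14^5≡23, 14^6≡25, 14^7≡20, 14^8≡16, 14^9≡26, 14^10≡1. Already 14^10≡1, so the order is 10 < 11. No, the actual order is 10.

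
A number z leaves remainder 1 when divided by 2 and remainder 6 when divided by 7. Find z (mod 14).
M = 2 × 7 = 14. M₁ = 7, y₁ ≡ 1 (mod 2). M₂ = 2, y₂ ≡ 4 (mod 7). z = 1×7×1 + 6×2×4 ≡ 13 (mod 14)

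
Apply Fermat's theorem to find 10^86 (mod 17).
By Fermat: 10^{16} ≡ 1 (mod 17). 86 = 5×16 + 6. So 10^{86} ≡ 10^{6} ≡ 9 (mod 17)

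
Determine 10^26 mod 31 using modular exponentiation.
By repeated squaring (mod 31): 10^{1}≡10, 10^{2}≡7, 10^{4}≡18, 10^{8}≡14, 10^{16}≡10. Then 10^{26} = 10^{16+8+2} ≡ 10 × 14 × 7 ≡ 19 (mod 31)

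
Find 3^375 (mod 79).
Using Fermat: 3^{78} ≡ 1 (mod 79). 375 ≡ 63 (mod 78). So 3^{375} ≡ 3^{63} ≡ 15 (mod 79)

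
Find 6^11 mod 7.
Using Fermat: 6^{6} ≡ 1 mod 7. 11 ≡ 5 mod 6. So 6^{11} ≡ 6^{5} ≡ 6 mod 7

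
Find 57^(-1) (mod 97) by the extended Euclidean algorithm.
Extended GCD: 57(-17) + 97(10) = 1. So 57^(-1) ≡ -17 ≡ 80 (mod 97). Verify: 57 × 80 = 4560 ≡ 1 (mod 97)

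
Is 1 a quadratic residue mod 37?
By Euler's criterion: 1^{18} ≡ 1 mod 37. Since this equals 1, 1 is a QR.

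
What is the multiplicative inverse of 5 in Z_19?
Since 19 is prime, by Fermat 5^(-1) ≡ 5^{17} ≡ 4 (mod 19). Verify: 5 × 4 = 20 ≡ 1 (mod 19)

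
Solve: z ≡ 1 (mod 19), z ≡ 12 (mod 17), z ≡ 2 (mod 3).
M = 19 × 17 × 3 = 969. M₁ = 51, y₁ ≡ 3 (mod 19). M₂ = 57, y₂ ≡ 3 (mod 17). M₃ = 323, y₃ ≡ 2 (mod 3). z = 1×51×3 + 12×57×3 + 2×323×2 ≡ 590 (mod 969)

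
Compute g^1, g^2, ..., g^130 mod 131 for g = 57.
57^1, 57^2, ..., 57^{130} mod 131: [57, 105, 90, 21, 18, 109, 56, 48, 116, 62, 128, 91, 78, 123, 68, 77, 66, 94, 118, 45, 76, 9, 120, 28, 24, 58, 31, 64, 111, 39, 127, 34, 104, 33, 47, 59, 88, 38, 70, 60, 14, 12, 29, 81, 32, 121, 85, 129, 17, 52, 82, 89, 95, 44, 19, 35, 30, 7, 6, 80, 106, 16, 126, 108, 130, 74, 26, 41, 110, 113, 22, 75, 83, 15, 69, 3, 40, 53, 8, 63, 54, 65, 37, 13, 86, 55, 122, 11, 103, 107, 73, 100, 67, 20, 92, 4, 97, 27, 98, 84, 72, 43, 93, 61, 71, 117, 119, 102, 50, 99, 10, 46, 2, 114, 79, 49, 42, 36, 87, 112, 96, 101, 124, 125, 51, 25, 115, 5, 23, 1]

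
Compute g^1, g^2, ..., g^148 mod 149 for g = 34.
34^1, 34^2, ..., 34^{148} mod 149: [34, 113, 117, 104, 109, 130, 99, 88, 12, 110, 15, 63, 56, 116, 70, 145, 13, 144, 128, 31, 11, 76, 51, 95, 101, 7, 89, 46, 74, 132, 18, 16, 97, 20, 84, 25, 105, 143, 94, 67, 43, 121, 91, 114, 2, 68, 77, 85, 59, 69, 111, 49, 27, 24, 71, 30, 126, 112, 83, 140, 141, 26, 139, 107, 62, 22, 3, 102, 41, 53, 14, 29, 92, 148, 115, 36, 32, 45, 40, 19, 50, 61, 137, 39, 134, 86, 93, 33, 79, 4, 136, 5, 21, 118, 138, 73, 98, 54, 48, 142, 60, 103, 75, 17, 131, 133, 52, 129, 65, 124, 44, 6, 55, 82, 106, 28, 58, 35, 147, 81, 72, 64, 90, 80, 38, 100, 122, 125, 78, 119, 23, 37, 66, 9, 8, 123, 10, 42, 87, 127, 146, 47, 108, 96, 135, 120, 57, 1]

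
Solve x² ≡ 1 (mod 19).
The square roots of 1 mod 19 are 1 and 18. Verify: 1² = 1 ≡ 1 (mod 19)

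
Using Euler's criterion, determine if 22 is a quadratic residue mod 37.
By Euler's criterion: 22^{18} ≡ 36 (mod 37). Since this equals -1 (≡ 36), 22 is not a QR.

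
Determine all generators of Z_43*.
There are φ(42) = 12 primitive roots mod 43: {3, 5, 12, 18, 19, 20, 26, 28, 29, 30, 33, 34}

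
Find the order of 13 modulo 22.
Powers of 13 mod 22: 13^1≡13, 13^2≡15, 13^3≡19, 13^4≡5, 13^5≡21, 13^6≡9, 13^7≡7, 13^8≡3, 13^9≡17, 13^10≡1. ord_22(13) = 10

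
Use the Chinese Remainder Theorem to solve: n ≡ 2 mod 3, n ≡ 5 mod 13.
M = 3 × 13 = 39. M₁ = 13, y₁ ≡ 1 mod 3. M₂ = 3, y₂ ≡ 9 mod 13. n = 2×13×1 + 5×3×9 ≡ 5 mod 39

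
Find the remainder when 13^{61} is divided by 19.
By Fermat: 13^{18} ≡ 1 mod 19. 61 = 3×18 + 7. So 13^{61} ≡ 13^{7} ≡ 10 mod 19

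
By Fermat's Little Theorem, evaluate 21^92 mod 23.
By Fermat: 21^{22} ≡ 1 mod 23. 92 = 4×22 + 4. So 21^{92} ≡ 21^{4} ≡ 16 mod 23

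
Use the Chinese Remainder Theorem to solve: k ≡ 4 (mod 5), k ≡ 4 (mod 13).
M = 5 × 13 = 65. M₁ = 13, y₁ ≡ 2 (mod 5). M₂ = 5, y₂ ≡ 8 (mod 13). k = 4×13×2 + 4×5×8 ≡ 4 (mod 65)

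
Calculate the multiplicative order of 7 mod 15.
Powers of 7 mod 15: 7^1≡7, 7^2≡4, 7^3≡13, 7^4≡1. Order = 4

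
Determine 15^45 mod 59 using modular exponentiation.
By repeated squaring (mod 59): 15^{1}≡15, 15^{2}≡48, 15^{4}≡3, 15^{8}≡9, 15^{16}≡22, 15^{32}≡12. Then 15^{45} = 15^{32+8+4+1} ≡ 12 × 9 × 3 × 15 ≡ 22 (mod 59)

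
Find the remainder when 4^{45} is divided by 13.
By Fermat: 4^{12} ≡ 1 mod 13. 45 = 3×12 + 9. So 4^{45} ≡ 4^{9} ≡ 12 mod 13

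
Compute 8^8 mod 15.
By repeated squaring mod 15: 8^{1}≡8, 8^{2}≡4, 8^{4}≡1, 8^{8}≡1. So 8^{8} ≡ 1 mod 15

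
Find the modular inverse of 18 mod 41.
Since 41 is prime, by Fermat 18^(-1) ≡ 18^{39} ≡ 16 mod 41. Verify: 18 × 16 = 288 ≡ 1 mod 41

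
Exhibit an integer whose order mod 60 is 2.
29 has order 2 mod 60 since 29^{2} ≡ 1 mod 60 and no smaller power works.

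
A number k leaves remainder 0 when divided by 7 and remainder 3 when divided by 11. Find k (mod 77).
M = 7 × 11 = 77. M₁ = 11, y₁ ≡ 2 (mod 7). M₂ = 7, y₂ ≡ 8 (mod 11). k = 0×11×2 + 3×7×8 ≡ 14 (mod 77)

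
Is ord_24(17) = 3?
Powers of 17 mod 24: 17^1≡17, 17^2≡1. Already 17^2≡1, so the order is 2 < 3. No, the actual order is 2.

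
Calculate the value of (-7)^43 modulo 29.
Using Fermat: (-7)^{28} ≡ 1 mod 29. 43 ≡ 15 mod 28. So (-7)^{43} ≡ (-7)^{15} ≡ 22 mod 29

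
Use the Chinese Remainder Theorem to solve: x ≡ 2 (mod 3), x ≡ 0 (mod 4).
M = 3 × 4 = 12. M₁ = 4, y₁ ≡ 1 (mod 3). M₂ = 3, y₂ ≡ 3 (mod 4). x = 2×4×1 + 0×3×3 ≡ 8 (mod 12)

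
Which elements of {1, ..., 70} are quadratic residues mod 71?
Quadratic residues modulo 71: {1, 2, 3, 4, 5, 6, 8, 9, 10, 12, 15, 16, 18, 19, 20, 24, 25, 27, 29, 30, 32, 36, 37, 38, 40, 43, 45, 48, 49, 50, 54, 57, 58, 60, 64}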